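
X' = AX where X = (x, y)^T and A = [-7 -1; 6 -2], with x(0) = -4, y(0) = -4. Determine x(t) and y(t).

x(t) = 12e^(-4t) - 16e^(-5t), y(t) = -36e^(-4t) + 32e^(-5t)

Coefficient matrix A = [[-7, -1], [6, -2]].
Characteristic polynomial det(A - λI) = λ^2 + 9λ + 20 = 0.
Eigenvalues λ = -5, -4.
For λ=-5: (A-λI) row 1 is [-2, -1], so an eigenvector is (1, -2).
For λ=-4: (A-λI) row 1 is [-3, -1], so an eigenvector is (1, -3).
General solution: C_1e^(-5t)(1,-2) + C_2e^(-4t)(1,-3).
Applying x(0)=-4, y(0)=-4 gives C_1=-16, C_2=12.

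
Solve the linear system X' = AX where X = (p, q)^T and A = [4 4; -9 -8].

p(t) = -2C_1e^(-2t) - 2C_2te^(-2t) + C_2e^(-2t), q(t) = 3C_1e^(-2t) + 3C_2te^(-2t) - 2C_2e^(-2t)

Coefficient matrix A = [[4, 4], [-9, -8]].
Characteristic polynomial det(A - λI) = λ^2 + 4λ + 4 = 0.
Single eigenvalue λ = -2 with algebraic multiplicity 2.
Eigenvector v = (-2,3); generalized eigenvector w with (A-λI)w=v is (1,-2).
General solution: e^(-2t)[C_1·v + C_2·(t·v + w)].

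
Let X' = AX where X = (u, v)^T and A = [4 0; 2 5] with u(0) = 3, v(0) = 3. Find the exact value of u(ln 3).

A = [[4,0],[2,5]]; eigenvalues λ = 5, 4.
Eigenvectors: (0,1) for λ=5, (1,-2) for λ=4.
From the initial condition, c_1 = 9, c_2 = 3.
u(ln 3) = (9)(3^5)(0) + (3)(3^4)(1) = 243.

243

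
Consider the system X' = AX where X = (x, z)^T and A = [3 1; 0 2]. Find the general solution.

Coefficient matrix A = [[3, 1], [0, 2]].
Characteristic polynomial det(A - λI) = λ^2 - 5λ + 6 = 0.
Eigenvalues λ = 2, 3.
For λ=2: (A-λI) row 1 is [1, 1], so an eigenvector is (1, -1).
For λ=3: (A-λI) row 1 is [0, 1], so an eigenvector is (-1, 0).
General solution: C_1e^(2t)(1,-1) + C_2e^(3t)(-1,0).

x(t) = C_1e^(2t) - C_2e^(3t), z(t) = -C_1e^(2t)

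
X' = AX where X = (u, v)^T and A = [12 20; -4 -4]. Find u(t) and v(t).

u(t) = -2c_1e^(4t)sin(4t) - c_1e^(4t)cos(4t) - c_2e^(4t)sin(4t) + 2c_2e^(4t)cos(4t), v(t) = c_1e^(4t)sin(4t) - c_2e^(4t)cos(4t)

Coefficient matrix A = [[12, 20], [-4, -4]].
Characteristic polynomial det(A - λI) = λ^2 - 8λ + 32 = 0.
Eigenvalues λ = 4 ± 4i (complex conjugate pair).
For λ=4+4i: an eigenvector is (-1,0) - i(-2,1) = (-1 + 2i, 0 - i).
A real fundamental pair from Re and Im of e^((4+4i)t)v: X_1 = e^(4t)(cos(4t)·(-1,0) + sin(4t)·(-2,1)), X_2 = e^(4t)(sin(4t)·(-1,0) - cos(4t)·(-2,1)).
General solution: c_1X_1 + c_2X_2.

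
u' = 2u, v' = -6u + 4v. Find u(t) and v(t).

u(t) = -c_1e^(2t), v(t) = -3c_1e^(2t) - c_2e^(4t)

Coefficient matrix A = [[2, 0], [-6, 4]].
Characteristic polynomial det(A - λI) = λ^2 - 6λ + 8 = 0.
Eigenvalues λ = 2, 4.
For λ=2: (A-λI) row 2 is [-6, 2], so an eigenvector is (-1, -3).
For λ=4: (A-λI) row 1 is [-2, 0], so an eigenvector is (0, -1).
General solution: c_1e^(2t)(-1,-3) + c_2e^(4t)(0,-1).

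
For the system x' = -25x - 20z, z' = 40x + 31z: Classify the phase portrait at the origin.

unstable spiral

A = [[-25,-20],[40,31]]; det(A-λI) = λ^2 - 6λ + 25.
λ = 3 ± 4i: positive real part.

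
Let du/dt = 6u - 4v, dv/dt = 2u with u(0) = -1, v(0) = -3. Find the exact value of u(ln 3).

A = [[6,-4],[2,0]]; eigenvalues λ = 4, 2.
Eigenvectors: (2,1) for λ=4, (-1,-1) for λ=2.
From the initial condition, c_1 = 2, c_2 = 5.
u(ln 3) = (2)(3^4)(2) + (5)(3^2)(-1) = 279.

279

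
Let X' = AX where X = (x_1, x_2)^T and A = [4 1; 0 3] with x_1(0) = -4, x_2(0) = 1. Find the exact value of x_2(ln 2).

A = [[4,1],[0,3]]; eigenvalues λ = 3, 4.
Eigenvectors: (-1,1) for λ=3, (-1,0) for λ=4.
From the initial condition, c_1 = 1, c_2 = 3.
x_2(ln 2) = (1)(2^3)(1) + (3)(2^4)(0) = 8.

8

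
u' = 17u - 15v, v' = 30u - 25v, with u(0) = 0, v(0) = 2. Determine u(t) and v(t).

u(t) = -10e^(-4t)sin(3t), v(t) = -14e^(-4t)sin(3t) + 2e^(-4t)cos(3t)

Coefficient matrix A = [[17, -15], [30, -25]].
Characteristic polynomial det(A - λI) = λ^2 + 8λ + 25 = 0.
Eigenvalues λ = -4 ± 3i (complex conjugate pair).
For λ=-4+3i: an eigenvector is (-1,-1) - i(-2,-3) = (-1 + 2i, -1 + 3i).
A real fundamental pair from Re and Im of e^((-4+3i)t)v: X_1 = e^(-4t)(cos(3t)·(-1,-1) + sin(3t)·(-2,-3)), X_2 = e^(-4t)(sin(3t)·(-1,-1) - cos(3t)·(-2,-3)).
General solution: K_1X_1 + K_2X_2.
Applying u(0)=0, v(0)=2 gives K_1=4, K_2=2.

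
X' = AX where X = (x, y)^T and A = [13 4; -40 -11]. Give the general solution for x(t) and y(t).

Coefficient matrix A = [[13, 4], [-40, -11]].
Characteristic polynomial det(A - λI) = λ^2 - 2λ + 17 = 0.
Eigenvalues λ = 1 ± 4i (complex conjugate pair).
For λ=1+4i: an eigenvector is (-1,3) - i(0,1) = (-1, 3 - i).
A real fundamental pair from Re and Im of e^((1+4i)t)v: X_1 = e^(t)(cos(4t)·(-1,3) + sin(4t)·(0,1)), X_2 = e^(t)(sin(4t)·(-1,3) - cos(4t)·(0,1)).
General solution: c_1X_1 + c_2X_2.

x(t) = -c_1e^(t)cos(4t) - c_2e^(t)sin(4t), y(t) = c_1e^(t)sin(4t) + 3c_1e^(t)cos(4t) + 3c_2e^(t)sin(4t) - c_2e^(t)cos(4t)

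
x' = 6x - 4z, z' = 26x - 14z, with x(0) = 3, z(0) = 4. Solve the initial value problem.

Coefficient matrix A = [[6, -4], [26, -14]].
Characteristic polynomial det(A - λI) = λ^2 + 8λ + 20 = 0.
Eigenvalues λ = -4 ± 2i (complex conjugate pair).
For λ=-4+2i: an eigenvector is (1,2) - i(1,3) = (1 - i, 2 - 3i).
A real fundamental pair from Re and Im of e^((-4+2i)t)v: X_1 = e^(-4t)(cos(2t)·(1,2) + sin(2t)·(1,3)), X_2 = e^(-4t)(sin(2t)·(1,2) - cos(2t)·(1,3)).
General solution: c_1X_1 + c_2X_2.
Applying x(0)=3, z(0)=4 gives c_1=5, c_2=2.

x(t) = 7e^(-4t)sin(2t) + 3e^(-4t)cos(2t), z(t) = 19e^(-4t)sin(2t) + 4e^(-4t)cos(2t)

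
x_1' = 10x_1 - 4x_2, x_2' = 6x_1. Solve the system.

Coefficient matrix A = [[10, -4], [6, 0]].
Characteristic polynomial det(A - λI) = λ^2 - 10λ + 24 = 0.
Eigenvalues λ = 4, 6.
For λ=4: (A-λI) row 1 is [6, -4], so an eigenvector is (-2, -3).
For λ=6: (A-λI) row 1 is [4, -4], so an eigenvector is (-1, -1).
General solution: C_1e^(4t)(-2,-3) + C_2e^(6t)(-1,-1).

x_1(t) = -2C_1e^(4t) - C_2e^(6t), x_2(t) = -3C_1e^(4t) - C_2e^(6t)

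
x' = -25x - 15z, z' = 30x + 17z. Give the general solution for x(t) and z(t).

x(t) = -2K_1e^(-4t)sin(3t) + K_1e^(-4t)cos(3t) + K_2e^(-4t)sin(3t) + 2K_2e^(-4t)cos(3t), z(t) = 3K_1e^(-4t)sin(3t) - K_1e^(-4t)cos(3t) - K_2e^(-4t)sin(3t) - 3K_2e^(-4t)cos(3t)

Coefficient matrix A = [[-25, -15], [30, 17]].
Characteristic polynomial det(A - λI) = λ^2 + 8λ + 25 = 0.
Eigenvalues λ = -4 ± 3i (complex conjugate pair).
For λ=-4+3i: an eigenvector is (1,-1) - i(-2,3) = (1 + 2i, -1 - 3i).
A real fundamental pair from Re and Im of e^((-4+3i)t)v: X_1 = e^(-4t)(cos(3t)·(1,-1) + sin(3t)·(-2,3)), X_2 = e^(-4t)(sin(3t)·(1,-1) - cos(3t)·(-2,3)).
General solution: K_1X_1 + K_2X_2.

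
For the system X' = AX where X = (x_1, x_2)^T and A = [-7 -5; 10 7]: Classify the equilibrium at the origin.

A = [[-7,-5],[10,7]]; det(A-λI) = λ^2 + 1.
λ = 0 ± i: zero real part.

center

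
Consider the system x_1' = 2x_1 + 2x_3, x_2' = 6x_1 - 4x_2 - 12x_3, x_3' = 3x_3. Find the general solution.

x_1(t) = K_1e^(2t) + 2K_3e^(3t), x_2(t) = K_1e^(2t) + K_2e^(-4t), x_3(t) = K_3e^(3t)

Coefficient matrix A = [[2, 0, 2], [6, -4, -12], [0, 0, 3]].
det(A - λI) = 0 gives eigenvalues λ = 2, -4, 3.
For λ=2: eigenvector (1,1,0).
For λ=-4: eigenvector (0,1,0).
For λ=3: eigenvector (2,0,1).
General solution: K_1e^(2t)(1,1,0) + K_2e^(-4t)(0,1,0) + K_3e^(3t)(2,0,1).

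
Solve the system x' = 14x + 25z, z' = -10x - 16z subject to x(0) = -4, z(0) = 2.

x(t) = -2e^(-t)sin(5t) - 4e^(-t)cos(5t), z(t) = 2e^(-t)sin(5t) + 2e^(-t)cos(5t)

Coefficient matrix A = [[14, 25], [-10, -16]].
Characteristic polynomial det(A - λI) = λ^2 + 2λ + 26 = 0.
Eigenvalues λ = -1 ± 5i (complex conjugate pair).
For λ=-1+5i: an eigenvector is (1,-1) - i(-2,1) = (1 + 2i, -1 - i).
A real fundamental pair from Re and Im of e^((-1+5i)t)v: X_1 = e^(-t)(cos(5t)·(1,-1) + sin(5t)·(-2,1)), X_2 = e^(-t)(sin(5t)·(1,-1) - cos(5t)·(-2,1)).
General solution: c_1X_1 + c_2X_2.
Applying x(0)=-4, z(0)=2 gives c_1=0, c_2=-2.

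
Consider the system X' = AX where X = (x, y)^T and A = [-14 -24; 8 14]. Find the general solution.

Coefficient matrix A = [[-14, -24], [8, 14]].
Characteristic polynomial det(A - λI) = λ^2 - 4 = 0.
Eigenvalues λ = -2, 2.
For λ=-2: (A-λI) row 1 is [-12, -24], so an eigenvector is (-2, 1).
For λ=2: (A-λI) row 1 is [-16, -24], so an eigenvector is (3, -2).
General solution: C_1e^(-2t)(-2,1) + C_2e^(2t)(3,-2).

x(t) = -2C_1e^(-2t) + 3C_2e^(2t), y(t) = C_1e^(-2t) - 2C_2e^(2t)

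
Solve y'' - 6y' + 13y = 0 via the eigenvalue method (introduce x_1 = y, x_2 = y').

Let x_1 = y, x_2 = y'. Then x_1' = x_2 and x_2' = -13x_1 + 6x_2.
A = [[0,1],[-13,6]]; det(A-λI) = λ^2 - 6λ + 13.
Eigenvalues λ = 3 ± 2i.

y(t) = K_1e^(3t)cos(2t) + K_2e^(3t)sin(2t)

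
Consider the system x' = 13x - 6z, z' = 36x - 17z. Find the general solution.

x(t) = -C_1e^(-5t) + C_2e^(t), z(t) = -3C_1e^(-5t) + 2C_2e^(t)

Coefficient matrix A = [[13, -6], [36, -17]].
Characteristic polynomial det(A - λI) = λ^2 + 4λ - 5 = 0.
Eigenvalues λ = -5, 1.
For λ=-5: (A-λI) row 1 is [18, -6], so an eigenvector is (-1, -3).
For λ=1: (A-λI) row 1 is [12, -6], so an eigenvector is (1, 2).
General solution: C_1e^(-5t)(-1,-3) + C_2e^(t)(1,2).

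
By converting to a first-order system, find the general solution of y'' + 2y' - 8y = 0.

y(t) = C_1e^(-4t) + C_2e^(2t)

Let x_1 = y, x_2 = y'. Then x_1' = x_2 and x_2' = 8x_1 - 2x_2.
A = [[0,1],[8,-2]]; det(A-λI) = λ^2 + 2λ - 8.
Eigenvalues λ = -4, 2 with eigenvectors (1,-4), (1,2).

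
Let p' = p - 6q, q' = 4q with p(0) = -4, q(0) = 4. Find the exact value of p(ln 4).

A = [[1,-6],[0,4]]; eigenvalues λ = 4, 1.
Eigenvectors: (-2,1) for λ=4, (1,0) for λ=1.
From the initial condition, c_1 = 4, c_2 = 4.
p(ln 4) = (4)(4^4)(-2) + (4)(4^1)(1) = -2032.

-2032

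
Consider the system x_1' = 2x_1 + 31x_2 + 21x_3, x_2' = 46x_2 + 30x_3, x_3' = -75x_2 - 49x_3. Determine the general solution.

Coefficient matrix A = [[2, 31, 21], [0, 46, 30], [0, -75, -49]].
det(A - λI) = 0 gives eigenvalues λ = 2, -4, 1.
For λ=2: eigenvector (1,0,0).
For λ=-4: eigenvector (-2,-3,5).
For λ=1: eigenvector (-1,-2,3).
General solution: C_1e^(2t)(1,0,0) + C_2e^(-4t)(-2,-3,5) + C_3e^(t)(-1,-2,3).

x_1(t) = C_1e^(2t) - 2C_2e^(-4t) - C_3e^(t), x_2(t) = -3C_2e^(-4t) - 2C_3e^(t), x_3(t) = 5C_2e^(-4t) + 3C_3e^(t)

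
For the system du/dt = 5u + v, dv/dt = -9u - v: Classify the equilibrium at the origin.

unstable improper node

A = [[5,1],[-9,-1]]; det(A-λI) = λ^2 - 4λ + 4.
repeated λ = 2 with a single eigenvector.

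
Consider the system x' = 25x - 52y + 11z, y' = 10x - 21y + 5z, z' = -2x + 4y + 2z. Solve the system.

x(t) = -K_1e^(3t) - 3K_2e^(4t) + 2K_3e^(-t), y(t) = -K_2e^(4t) + K_3e^(-t), z(t) = 2K_1e^(3t) + K_2e^(4t)

Coefficient matrix A = [[25, -52, 11], [10, -21, 5], [-2, 4, 2]].
det(A - λI) = 0 gives eigenvalues λ = 3, 4, -1.
For λ=3: eigenvector (-1,0,2).
For λ=4: eigenvector (-3,-1,1).
For λ=-1: eigenvector (2,1,0).
General solution: K_1e^(3t)(-1,0,2) + K_2e^(4t)(-3,-1,1) + K_3e^(-t)(2,1,0).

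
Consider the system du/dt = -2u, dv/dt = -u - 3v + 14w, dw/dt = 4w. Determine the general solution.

Coefficient matrix A = [[-2, 0, 0], [-1, -3, 14], [0, 0, 4]].
det(A - λI) = 0 gives eigenvalues λ = -2, -3, 4.
For λ=-2: eigenvector (1,-1,0).
For λ=-3: eigenvector (0,1,0).
For λ=4: eigenvector (0,2,1).
General solution: c_1e^(-2t)(1,-1,0) + c_2e^(-3t)(0,1,0) + c_3e^(4t)(0,2,1).

u(t) = c_1e^(-2t), v(t) = -c_1e^(-2t) + c_2e^(-3t) + 2c_3e^(4t), w(t) = c_3e^(4t)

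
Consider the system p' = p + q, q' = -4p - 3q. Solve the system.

Coefficient matrix A = [[1, 1], [-4, -3]].
Characteristic polynomial det(A - λI) = λ^2 + 2λ + 1 = 0.
Single eigenvalue λ = -1 with algebraic multiplicity 2.
Eigenvector v = (1,-2); generalized eigenvector w with (A-λI)w=v is (2,-3).
General solution: e^(-t)[K_1·v + K_2·(t·v + w)].

p(t) = K_1e^(-t) + K_2te^(-t) + 2K_2e^(-t), q(t) = -2K_1e^(-t) - 2K_2te^(-t) - 3K_2e^(-t)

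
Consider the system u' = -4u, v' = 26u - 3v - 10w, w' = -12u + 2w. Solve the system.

u(t) = C_1e^(-4t), v(t) = -6C_1e^(-4t) + C_2e^(-3t) - 2C_3e^(2t), w(t) = 2C_1e^(-4t) + C_3e^(2t)

Coefficient matrix A = [[-4, 0, 0], [26, -3, -10], [-12, 0, 2]].
det(A - λI) = 0 gives eigenvalues λ = -4, -3, 2.
For λ=-4: eigenvector (1,-6,2).
For λ=-3: eigenvector (0,1,0).
For λ=2: eigenvector (0,-2,1).
General solution: C_1e^(-4t)(1,-6,2) + C_2e^(-3t)(0,1,0) + C_3e^(2t)(0,-2,1).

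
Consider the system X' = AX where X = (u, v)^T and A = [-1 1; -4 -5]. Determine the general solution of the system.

Coefficient matrix A = [[-1, 1], [-4, -5]].
Characteristic polynomial det(A - λI) = λ^2 + 6λ + 9 = 0.
Single eigenvalue λ = -3 with algebraic multiplicity 2.
Eigenvector v = (1,-2); generalized eigenvector w with (A-λI)w=v is (-1,3).
General solution: e^(-3t)[c_1·v + c_2·(t·v + w)].

u(t) = c_1e^(-3t) + c_2te^(-3t) - c_2e^(-3t), v(t) = -2c_1e^(-3t) - 2c_2te^(-3t) + 3c_2e^(-3t)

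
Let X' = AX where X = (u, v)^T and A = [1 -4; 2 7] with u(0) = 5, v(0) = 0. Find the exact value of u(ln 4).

-4480

A = [[1,-4],[2,7]]; eigenvalues λ = 5, 3.
Eigenvectors: (-1,1) for λ=5, (2,-1) for λ=3.
From the initial condition, c_1 = 5, c_2 = 5.
u(ln 4) = (5)(4^5)(-1) + (5)(4^3)(2) = -4480.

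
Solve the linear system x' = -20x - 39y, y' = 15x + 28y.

Coefficient matrix A = [[-20, -39], [15, 28]].
Characteristic polynomial det(A - λI) = λ^2 - 8λ + 25 = 0.
Eigenvalues λ = 4 ± 3i (complex conjugate pair).
For λ=4+3i: an eigenvector is (-2,1) - i(3,-2) = (-2 - 3i, 1 + 2i).
A real fundamental pair from Re and Im of e^((4+3i)t)v: X_1 = e^(4t)(cos(3t)·(-2,1) + sin(3t)·(3,-2)), X_2 = e^(4t)(sin(3t)·(-2,1) - cos(3t)·(3,-2)).
General solution: c_1X_1 + c_2X_2.

x(t) = 3c_1e^(4t)sin(3t) - 2c_1e^(4t)cos(3t) - 2c_2e^(4t)sin(3t) - 3c_2e^(4t)cos(3t), y(t) = -2c_1e^(4t)sin(3t) + c_1e^(4t)cos(3t) + c_2e^(4t)sin(3t) + 2c_2e^(4t)cos(3t)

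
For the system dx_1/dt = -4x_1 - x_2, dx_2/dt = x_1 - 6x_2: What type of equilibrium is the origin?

A = [[-4,-1],[1,-6]]; det(A-λI) = λ^2 + 10λ + 25.
repeated λ = -5 with a single eigenvector.

stable improper node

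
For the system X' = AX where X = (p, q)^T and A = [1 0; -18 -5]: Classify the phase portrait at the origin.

saddle

A = [[1,0],[-18,-5]]; det(A-λI) = λ^2 + 4λ - 5.
λ = -5, 1: opposite signs.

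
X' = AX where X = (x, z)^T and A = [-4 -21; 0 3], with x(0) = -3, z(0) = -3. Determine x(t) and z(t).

Coefficient matrix A = [[-4, -21], [0, 3]].
Characteristic polynomial det(A - λI) = λ^2 + λ - 12 = 0.
Eigenvalues λ = 3, -4.
For λ=3: (A-λI) row 1 is [-7, -21], so an eigenvector is (-3, 1).
For λ=-4: (A-λI) row 1 is [0, -21], so an eigenvector is (1, 0).
General solution: c_1e^(3t)(-3,1) + c_2e^(-4t)(1,0).
Applying x(0)=-3, z(0)=-3 gives c_1=-3, c_2=-12.

x(t) = 9e^(3t) - 12e^(-4t), z(t) = -3e^(3t)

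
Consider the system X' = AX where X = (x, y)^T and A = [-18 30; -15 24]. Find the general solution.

Coefficient matrix A = [[-18, 30], [-15, 24]].
Characteristic polynomial det(A - λI) = λ^2 - 6λ + 18 = 0.
Eigenvalues λ = 3 ± 3i (complex conjugate pair).
For λ=3+3i: an eigenvector is (3,2) - i(-1,-1) = (3 + i, 2 + i).
A real fundamental pair from Re and Im of e^((3+3i)t)v: X_1 = e^(3t)(cos(3t)·(3,2) + sin(3t)·(-1,-1)), X_2 = e^(3t)(sin(3t)·(3,2) - cos(3t)·(-1,-1)).
General solution: K_1X_1 + K_2X_2.

x(t) = -K_1e^(3t)sin(3t) + 3K_1e^(3t)cos(3t) + 3K_2e^(3t)sin(3t) + K_2e^(3t)cos(3t), y(t) = -K_1e^(3t)sin(3t) + 2K_1e^(3t)cos(3t) + 2K_2e^(3t)sin(3t) + K_2e^(3t)cos(3t)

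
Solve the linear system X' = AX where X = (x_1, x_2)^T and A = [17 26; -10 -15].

Coefficient matrix A = [[17, 26], [-10, -15]].
Characteristic polynomial det(A - λI) = λ^2 - 2λ + 5 = 0.
Eigenvalues λ = 1 ± 2i (complex conjugate pair).
For λ=1+2i: an eigenvector is (2,-1) - i(3,-2) = (2 - 3i, -1 + 2i).
A real fundamental pair from Re and Im of e^((1+2i)t)v: X_1 = e^(t)(cos(2t)·(2,-1) + sin(2t)·(3,-2)), X_2 = e^(t)(sin(2t)·(2,-1) - cos(2t)·(3,-2)).
General solution: c_1X_1 + c_2X_2.

x_1(t) = 3c_1e^(t)sin(2t) + 2c_1e^(t)cos(2t) + 2c_2e^(t)sin(2t) - 3c_2e^(t)cos(2t), x_2(t) = -2c_1e^(t)sin(2t) - c_1e^(t)cos(2t) - c_2e^(t)sin(2t) + 2c_2e^(t)cos(2t)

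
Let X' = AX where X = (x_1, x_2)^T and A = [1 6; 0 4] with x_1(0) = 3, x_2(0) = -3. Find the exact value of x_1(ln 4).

-1500

A = [[1,6],[0,4]]; eigenvalues λ = 1, 4.
Eigenvectors: (-1,0) for λ=1, (-2,-1) for λ=4.
From the initial condition, c_1 = -9, c_2 = 3.
x_1(ln 4) = (-9)(4^1)(-1) + (3)(4^4)(-2) = -1500.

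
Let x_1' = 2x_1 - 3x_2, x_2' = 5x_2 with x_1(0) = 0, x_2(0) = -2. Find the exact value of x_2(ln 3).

-486

A = [[2,-3],[0,5]]; eigenvalues λ = 5, 2.
Eigenvectors: (-1,1) for λ=5, (-1,0) for λ=2.
From the initial condition, c_1 = -2, c_2 = 2.
x_2(ln 3) = (-2)(3^5)(1) + (2)(3^2)(0) = -486.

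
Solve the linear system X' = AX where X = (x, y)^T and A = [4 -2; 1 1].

Coefficient matrix A = [[4, -2], [1, 1]].
Characteristic polynomial det(A - λI) = λ^2 - 5λ + 6 = 0.
Eigenvalues λ = 2, 3.
For λ=2: (A-λI) row 1 is [2, -2], so an eigenvector is (-1, -1).
For λ=3: (A-λI) row 1 is [1, -2], so an eigenvector is (2, 1).
General solution: K_1e^(2t)(-1,-1) + K_2e^(3t)(2,1).

x(t) = -K_1e^(2t) + 2K_2e^(3t), y(t) = -K_1e^(2t) + K_2e^(3t)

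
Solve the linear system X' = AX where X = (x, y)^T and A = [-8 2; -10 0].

Coefficient matrix A = [[-8, 2], [-10, 0]].
Characteristic polynomial det(A - λI) = λ^2 + 8λ + 20 = 0.
Eigenvalues λ = -4 ± 2i (complex conjugate pair).
For λ=-4+2i: an eigenvector is (-1,-2) - i(0,1) = (-1, -2 - i).
A real fundamental pair from Re and Im of e^((-4+2i)t)v: X_1 = e^(-4t)(cos(2t)·(-1,-2) + sin(2t)·(0,1)), X_2 = e^(-4t)(sin(2t)·(-1,-2) - cos(2t)·(0,1)).
General solution: C_1X_1 + C_2X_2.

x(t) = -C_1e^(-4t)cos(2t) - C_2e^(-4t)sin(2t), y(t) = C_1e^(-4t)sin(2t) - 2C_1e^(-4t)cos(2t) - 2C_2e^(-4t)sin(2t) - C_2e^(-4t)cos(2t)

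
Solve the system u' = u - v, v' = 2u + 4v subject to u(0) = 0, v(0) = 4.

Coefficient matrix A = [[1, -1], [2, 4]].
Characteristic polynomial det(A - λI) = λ^2 - 5λ + 6 = 0.
Eigenvalues λ = 2, 3.
For λ=2: (A-λI) row 1 is [-1, -1], so an eigenvector is (-1, 1).
For λ=3: (A-λI) row 1 is [-2, -1], so an eigenvector is (1, -2).
General solution: K_1e^(2t)(-1,1) + K_2e^(3t)(1,-2).
Applying u(0)=0, v(0)=4 gives K_1=-4, K_2=-4.

u(t) = -4e^(3t) + 4e^(2t), v(t) = 8e^(3t) - 4e^(2t)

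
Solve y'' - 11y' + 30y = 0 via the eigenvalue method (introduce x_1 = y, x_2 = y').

Let x_1 = y, x_2 = y'. Then x_1' = x_2 and x_2' = -30x_1 + 11x_2.
A = [[0,1],[-30,11]]; det(A-λI) = λ^2 - 11λ + 30.
Eigenvalues λ = 6, 5 with eigenvectors (1,6), (1,5).

y(t) = K_1e^(6t) + K_2e^(5t)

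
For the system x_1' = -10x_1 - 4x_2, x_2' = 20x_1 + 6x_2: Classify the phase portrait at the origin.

stable spiral

A = [[-10,-4],[20,6]]; det(A-λI) = λ^2 + 4λ + 20.
λ = -2 ± 4i: negative real part.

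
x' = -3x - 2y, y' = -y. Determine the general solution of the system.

Coefficient matrix A = [[-3, -2], [0, -1]].
Characteristic polynomial det(A - λI) = λ^2 + 4λ + 3 = 0.
Eigenvalues λ = -1, -3.
For λ=-1: (A-λI) row 1 is [-2, -2], so an eigenvector is (1, -1).
For λ=-3: (A-λI) row 1 is [0, -2], so an eigenvector is (1, 0).
General solution: K_1e^(-t)(1,-1) + K_2e^(-3t)(1,0).

x(t) = K_1e^(-t) + K_2e^(-3t), y(t) = -K_1e^(-t)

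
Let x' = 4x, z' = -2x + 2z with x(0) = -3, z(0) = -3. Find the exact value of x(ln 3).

-243

A = [[4,0],[-2,2]]; eigenvalues λ = 4, 2.
Eigenvectors: (1,-1) for λ=4, (0,-1) for λ=2.
From the initial condition, c_1 = -3, c_2 = 6.
x(ln 3) = (-3)(3^4)(1) + (6)(3^2)(0) = -243.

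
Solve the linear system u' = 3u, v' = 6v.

Coefficient matrix A = [[3, 0], [0, 6]].
Characteristic polynomial det(A - λI) = λ^2 - 9λ + 18 = 0.
Eigenvalues λ = 6, 3.
For λ=6: (A-λI) row 1 is [-3, 0], so an eigenvector is (0, -1).
For λ=3: (A-λI) row 2 is [0, 3], so an eigenvector is (1, 0).
General solution: c_1e^(6t)(0,-1) + c_2e^(3t)(1,0).

u(t) = c_2e^(3t), v(t) = -c_1e^(6t)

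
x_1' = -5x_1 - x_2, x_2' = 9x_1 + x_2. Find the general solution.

x_1(t) = K_1e^(-2t) + K_2te^(-2t) - K_2e^(-2t), x_2(t) = -3K_1e^(-2t) - 3K_2te^(-2t) + 2K_2e^(-2t)

Coefficient matrix A = [[-5, -1], [9, 1]].
Characteristic polynomial det(A - λI) = λ^2 + 4λ + 4 = 0.
Single eigenvalue λ = -2 with algebraic multiplicity 2.
Eigenvector v = (1,-3); generalized eigenvector w with (A-λI)w=v is (-1,2).
General solution: e^(-2t)[K_1·v + K_2·(t·v + w)].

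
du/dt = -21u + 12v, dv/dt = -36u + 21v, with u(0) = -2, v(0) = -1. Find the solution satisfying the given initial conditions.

Coefficient matrix A = [[-21, 12], [-36, 21]].
Characteristic polynomial det(A - λI) = λ^2 - 9 = 0.
Eigenvalues λ = 3, -3.
For λ=3: (A-λI) row 1 is [-24, 12], so an eigenvector is (1, 2).
For λ=-3: (A-λI) row 1 is [-18, 12], so an eigenvector is (2, 3).
General solution: c_1e^(3t)(1,2) + c_2e^(-3t)(2,3).
Applying u(0)=-2, v(0)=-1 gives c_1=4, c_2=-3.

u(t) = 4e^(3t) - 6e^(-3t), v(t) = 8e^(3t) - 9e^(-3t)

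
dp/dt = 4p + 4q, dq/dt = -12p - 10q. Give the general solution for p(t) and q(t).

p(t) = -2c_1e^(-2t) - c_2e^(-4t), q(t) = 3c_1e^(-2t) + 2c_2e^(-4t)

Coefficient matrix A = [[4, 4], [-12, -10]].
Characteristic polynomial det(A - λI) = λ^2 + 6λ + 8 = 0.
Eigenvalues λ = -2, -4.
For λ=-2: (A-λI) row 1 is [6, 4], so an eigenvector is (-2, 3).
For λ=-4: (A-λI) row 1 is [8, 4], so an eigenvector is (-1, 2).
General solution: c_1e^(-2t)(-2,3) + c_2e^(-4t)(-1,2).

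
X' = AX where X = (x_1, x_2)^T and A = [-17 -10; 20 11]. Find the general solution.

Coefficient matrix A = [[-17, -10], [20, 11]].
Characteristic polynomial det(A - λI) = λ^2 + 6λ + 13 = 0.
Eigenvalues λ = -3 ± 2i (complex conjugate pair).
For λ=-3+2i: an eigenvector is (-2,3) - i(-1,1) = (-2 + i, 3 - i).
A real fundamental pair from Re and Im of e^((-3+2i)t)v: X_1 = e^(-3t)(cos(2t)·(-2,3) + sin(2t)·(-1,1)), X_2 = e^(-3t)(sin(2t)·(-2,3) - cos(2t)·(-1,1)).
General solution: C_1X_1 + C_2X_2.

x_1(t) = -C_1e^(-3t)sin(2t) - 2C_1e^(-3t)cos(2t) - 2C_2e^(-3t)sin(2t) + C_2e^(-3t)cos(2t), x_2(t) = C_1e^(-3t)sin(2t) + 3C_1e^(-3t)cos(2t) + 3C_2e^(-3t)sin(2t) - C_2e^(-3t)cos(2t)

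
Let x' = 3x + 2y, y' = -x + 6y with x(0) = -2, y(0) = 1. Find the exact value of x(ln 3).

A = [[3,2],[-1,6]]; eigenvalues λ = 5, 4.
Eigenvectors: (-1,-1) for λ=5, (2,1) for λ=4.
From the initial condition, c_1 = -4, c_2 = -3.
x(ln 3) = (-4)(3^5)(-1) + (-3)(3^4)(2) = 486.

486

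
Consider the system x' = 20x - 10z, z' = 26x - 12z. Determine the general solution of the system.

x(t) = -K_1e^(4t)sin(2t) - 2K_1e^(4t)cos(2t) - 2K_2e^(4t)sin(2t) + K_2e^(4t)cos(2t), z(t) = -2K_1e^(4t)sin(2t) - 3K_1e^(4t)cos(2t) - 3K_2e^(4t)sin(2t) + 2K_2e^(4t)cos(2t)

Coefficient matrix A = [[20, -10], [26, -12]].
Characteristic polynomial det(A - λI) = λ^2 - 8λ + 20 = 0.
Eigenvalues λ = 4 ± 2i (complex conjugate pair).
For λ=4+2i: an eigenvector is (-2,-3) - i(-1,-2) = (-2 + i, -3 + 2i).
A real fundamental pair from Re and Im of e^((4+2i)t)v: X_1 = e^(4t)(cos(2t)·(-2,-3) + sin(2t)·(-1,-2)), X_2 = e^(4t)(sin(2t)·(-2,-3) - cos(2t)·(-1,-2)).
General solution: K_1X_1 + K_2X_2.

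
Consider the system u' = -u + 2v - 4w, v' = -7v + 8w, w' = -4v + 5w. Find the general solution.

Coefficient matrix A = [[-1, 2, -4], [0, -7, 8], [0, -4, 5]].
det(A - λI) = 0 gives eigenvalues λ = -1, 1, -3.
For λ=-1: eigenvector (1,0,0).
For λ=1: eigenvector (1,-1,-1).
For λ=-3: eigenvector (0,2,1).
General solution: K_1e^(-t)(1,0,0) + K_2e^(t)(1,-1,-1) + K_3e^(-3t)(0,2,1).

u(t) = K_1e^(-t) + K_2e^(t), v(t) = -K_2e^(t) + 2K_3e^(-3t), w(t) = -K_2e^(t) + K_3e^(-3t)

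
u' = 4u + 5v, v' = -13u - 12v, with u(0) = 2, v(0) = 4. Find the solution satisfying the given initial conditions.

Coefficient matrix A = [[4, 5], [-13, -12]].
Characteristic polynomial det(A - λI) = λ^2 + 8λ + 17 = 0.
Eigenvalues λ = -4 ± i (complex conjugate pair).
For λ=-4+i: an eigenvector is (2,-3) - i(1,-2) = (2 - i, -3 + 2i).
A real fundamental pair from Re and Im of e^((-4+i)t)v: X_1 = e^(-4t)(cos(t)·(2,-3) + sin(t)·(1,-2)), X_2 = e^(-4t)(sin(t)·(2,-3) - cos(t)·(1,-2)).
General solution: K_1X_1 + K_2X_2.
Applying u(0)=2, v(0)=4 gives K_1=8, K_2=14.

u(t) = 36e^(-4t)sin(t) + 2e^(-4t)cos(t), v(t) = -58e^(-4t)sin(t) + 4e^(-4t)cos(t)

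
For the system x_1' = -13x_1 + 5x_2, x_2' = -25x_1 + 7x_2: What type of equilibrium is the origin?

stable spiral

A = [[-13,5],[-25,7]]; det(A-λI) = λ^2 + 6λ + 34.
λ = -3 ± 5i: negative real part.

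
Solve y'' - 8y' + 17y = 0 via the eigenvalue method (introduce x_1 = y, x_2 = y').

Let x_1 = y, x_2 = y'. Then x_1' = x_2 and x_2' = -17x_1 + 8x_2.
A = [[0,1],[-17,8]]; det(A-λI) = λ^2 - 8λ + 17.
Eigenvalues λ = 4 ± i.

y(t) = K_1e^(4t)cos(t) + K_2e^(4t)sin(t)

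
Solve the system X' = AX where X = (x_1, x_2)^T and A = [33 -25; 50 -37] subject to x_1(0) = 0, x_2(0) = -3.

Coefficient matrix A = [[33, -25], [50, -37]].
Characteristic polynomial det(A - λI) = λ^2 + 4λ + 29 = 0.
Eigenvalues λ = -2 ± 5i (complex conjugate pair).
For λ=-2+5i: an eigenvector is (-2,-3) - i(1,1) = (-2 - i, -3 - i).
A real fundamental pair from Re and Im of e^((-2+5i)t)v: X_1 = e^(-2t)(cos(5t)·(-2,-3) + sin(5t)·(1,1)), X_2 = e^(-2t)(sin(5t)·(-2,-3) - cos(5t)·(1,1)).
General solution: c_1X_1 + c_2X_2.
Applying x_1(0)=0, x_2(0)=-3 gives c_1=3, c_2=-6.

x_1(t) = 15e^(-2t)sin(5t), x_2(t) = 21e^(-2t)sin(5t) - 3e^(-2t)cos(5t)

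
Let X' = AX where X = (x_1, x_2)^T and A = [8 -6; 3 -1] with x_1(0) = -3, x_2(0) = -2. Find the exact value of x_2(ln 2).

A = [[8,-6],[3,-1]]; eigenvalues λ = 5, 2.
Eigenvectors: (2,1) for λ=5, (-1,-1) for λ=2.
From the initial condition, c_1 = -1, c_2 = 1.
x_2(ln 2) = (-1)(2^5)(1) + (1)(2^2)(-1) = -36.

-36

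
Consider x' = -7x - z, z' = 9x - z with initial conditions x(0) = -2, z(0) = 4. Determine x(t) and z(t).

Coefficient matrix A = [[-7, -1], [9, -1]].
Characteristic polynomial det(A - λI) = λ^2 + 8λ + 16 = 0.
Single eigenvalue λ = -4 with algebraic multiplicity 2.
Eigenvector v = (-1,3); generalized eigenvector w with (A-λI)w=v is (0,1).
General solution: e^(-4t)[c_1·v + c_2·(t·v + w)].
Applying x(0)=-2, z(0)=4 gives c_1=2, c_2=-2.

x(t) = 2te^(-4t) - 2e^(-4t), z(t) = -6te^(-4t) + 4e^(-4t)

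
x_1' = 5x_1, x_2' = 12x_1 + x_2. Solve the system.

Coefficient matrix A = [[5, 0], [12, 1]].
Characteristic polynomial det(A - λI) = λ^2 - 6λ + 5 = 0.
Eigenvalues λ = 5, 1.
For λ=5: (A-λI) row 2 is [12, -4], so an eigenvector is (-1, -3).
For λ=1: (A-λI) row 1 is [4, 0], so an eigenvector is (0, 1).
General solution: K_1e^(5t)(-1,-3) + K_2e^(t)(0,1).

x_1(t) = -K_1e^(5t), x_2(t) = -3K_1e^(5t) + K_2e^(t)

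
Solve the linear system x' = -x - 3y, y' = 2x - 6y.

x(t) = K_1e^(-4t) - 3K_2e^(-3t), y(t) = K_1e^(-4t) - 2K_2e^(-3t)

Coefficient matrix A = [[-1, -3], [2, -6]].
Characteristic polynomial det(A - λI) = λ^2 + 7λ + 12 = 0.
Eigenvalues λ = -4, -3.
For λ=-4: (A-λI) row 1 is [3, -3], so an eigenvector is (1, 1).
For λ=-3: (A-λI) row 1 is [2, -3], so an eigenvector is (-3, -2).
General solution: K_1e^(-4t)(1,1) + K_2e^(-3t)(-3,-2).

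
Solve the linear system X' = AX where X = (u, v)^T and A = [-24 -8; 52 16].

u(t) = K_1e^(-4t)sin(4t) - K_1e^(-4t)cos(4t) - K_2e^(-4t)sin(4t) - K_2e^(-4t)cos(4t), v(t) = -3K_1e^(-4t)sin(4t) + 2K_1e^(-4t)cos(4t) + 2K_2e^(-4t)sin(4t) + 3K_2e^(-4t)cos(4t)

Coefficient matrix A = [[-24, -8], [52, 16]].
Characteristic polynomial det(A - λI) = λ^2 + 8λ + 32 = 0.
Eigenvalues λ = -4 ± 4i (complex conjugate pair).
For λ=-4+4i: an eigenvector is (-1,2) - i(1,-3) = (-1 - i, 2 + 3i).
A real fundamental pair from Re and Im of e^((-4+4i)t)v: X_1 = e^(-4t)(cos(4t)·(-1,2) + sin(4t)·(1,-3)), X_2 = e^(-4t)(sin(4t)·(-1,2) - cos(4t)·(1,-3)).
General solution: K_1X_1 + K_2X_2.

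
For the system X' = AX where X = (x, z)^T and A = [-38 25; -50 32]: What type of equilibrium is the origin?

A = [[-38,25],[-50,32]]; det(A-λI) = λ^2 + 6λ + 34.
λ = -3 ± 5i: negative real part.

stable spiral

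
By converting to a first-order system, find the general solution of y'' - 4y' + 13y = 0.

y(t) = c_1e^(2t)cos(3t) + c_2e^(2t)sin(3t)

Let x_1 = y, x_2 = y'. Then x_1' = x_2 and x_2' = -13x_1 + 4x_2.
A = [[0,1],[-13,4]]; det(A-λI) = λ^2 - 4λ + 13.
Eigenvalues λ = 2 ± 3i.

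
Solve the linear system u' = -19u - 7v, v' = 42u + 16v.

u(t) = c_1e^(-5t) + c_2e^(2t), v(t) = -2c_1e^(-5t) - 3c_2e^(2t)

Coefficient matrix A = [[-19, -7], [42, 16]].
Characteristic polynomial det(A - λI) = λ^2 + 3λ - 10 = 0.
Eigenvalues λ = -5, 2.
For λ=-5: (A-λI) row 1 is [-14, -7], so an eigenvector is (1, -2).
For λ=2: (A-λI) row 1 is [-21, -7], so an eigenvector is (1, -3).
General solution: c_1e^(-5t)(1,-2) + c_2e^(2t)(1,-3).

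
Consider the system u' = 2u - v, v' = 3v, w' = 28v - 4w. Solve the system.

u(t) = -K_2e^(3t) + K_3e^(2t), v(t) = K_2e^(3t), w(t) = K_1e^(-4t) + 4K_2e^(3t)

Coefficient matrix A = [[2, -1, 0], [0, 3, 0], [0, 28, -4]].
det(A - λI) = 0 gives eigenvalues λ = -4, 3, 2.
For λ=-4: eigenvector (0,0,1).
For λ=3: eigenvector (-1,1,4).
For λ=2: eigenvector (1,0,0).
General solution: K_1e^(-4t)(0,0,1) + K_2e^(3t)(-1,1,4) + K_3e^(2t)(1,0,0).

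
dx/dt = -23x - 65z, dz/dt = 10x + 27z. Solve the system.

x(t) = 2c_1e^(2t)sin(5t) - 3c_1e^(2t)cos(5t) - 3c_2e^(2t)sin(5t) - 2c_2e^(2t)cos(5t), z(t) = -c_1e^(2t)sin(5t) + c_1e^(2t)cos(5t) + c_2e^(2t)sin(5t) + c_2e^(2t)cos(5t)

Coefficient matrix A = [[-23, -65], [10, 27]].
Characteristic polynomial det(A - λI) = λ^2 - 4λ + 29 = 0.
Eigenvalues λ = 2 ± 5i (complex conjugate pair).
For λ=2+5i: an eigenvector is (-3,1) - i(2,-1) = (-3 - 2i, 1 + i).
A real fundamental pair from Re and Im of e^((2+5i)t)v: X_1 = e^(2t)(cos(5t)·(-3,1) + sin(5t)·(2,-1)), X_2 = e^(2t)(sin(5t)·(-3,1) - cos(5t)·(2,-1)).
General solution: c_1X_1 + c_2X_2.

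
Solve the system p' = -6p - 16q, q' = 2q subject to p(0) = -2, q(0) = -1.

p(t) = 2e^(2t) - 4e^(-6t), q(t) = -e^(2t)

Coefficient matrix A = [[-6, -16], [0, 2]].
Characteristic polynomial det(A - λI) = λ^2 + 4λ - 12 = 0.
Eigenvalues λ = 2, -6.
For λ=2: (A-λI) row 1 is [-8, -16], so an eigenvector is (-2, 1).
For λ=-6: (A-λI) row 1 is [0, -16], so an eigenvector is (-1, 0).
General solution: K_1e^(2t)(-2,1) + K_2e^(-6t)(-1,0).
Applying p(0)=-2, q(0)=-1 gives K_1=-1, K_2=4.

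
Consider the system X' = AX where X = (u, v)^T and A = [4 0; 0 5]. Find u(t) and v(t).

u(t) = -c_2e^(4t), v(t) = c_1e^(5t)

Coefficient matrix A = [[4, 0], [0, 5]].
Characteristic polynomial det(A - λI) = λ^2 - 9λ + 20 = 0.
Eigenvalues λ = 5, 4.
For λ=5: (A-λI) row 1 is [-1, 0], so an eigenvector is (0, 1).
For λ=4: (A-λI) row 2 is [0, 1], so an eigenvector is (-1, 0).
General solution: c_1e^(5t)(0,1) + c_2e^(4t)(-1,0).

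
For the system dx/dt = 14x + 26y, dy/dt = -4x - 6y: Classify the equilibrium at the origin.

A = [[14,26],[-4,-6]]; det(A-λI) = λ^2 - 8λ + 20.
λ = 4 ± 2i: positive real part.

unstable spiral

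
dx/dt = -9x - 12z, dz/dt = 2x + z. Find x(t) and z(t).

x(t) = 3c_1e^(-5t) + 2c_2e^(-3t), z(t) = -c_1e^(-5t) - c_2e^(-3t)

Coefficient matrix A = [[-9, -12], [2, 1]].
Characteristic polynomial det(A - λI) = λ^2 + 8λ + 15 = 0.
Eigenvalues λ = -5, -3.
For λ=-5: (A-λI) row 1 is [-4, -12], so an eigenvector is (3, -1).
For λ=-3: (A-λI) row 1 is [-6, -12], so an eigenvector is (2, -1).
General solution: c_1e^(-5t)(3,-1) + c_2e^(-3t)(2,-1).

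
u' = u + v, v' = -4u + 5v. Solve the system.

Coefficient matrix A = [[1, 1], [-4, 5]].
Characteristic polynomial det(A - λI) = λ^2 - 6λ + 9 = 0.
Single eigenvalue λ = 3 with algebraic multiplicity 2.
Eigenvector v = (1,2); generalized eigenvector w with (A-λI)w=v is (0,1).
General solution: e^(3t)[K_1·v + K_2·(t·v + w)].

u(t) = K_1e^(3t) + K_2te^(3t), v(t) = 2K_1e^(3t) + 2K_2te^(3t) + K_2e^(3t)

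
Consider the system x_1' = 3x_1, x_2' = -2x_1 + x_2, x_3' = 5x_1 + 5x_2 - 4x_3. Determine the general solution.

x_1(t) = K_1e^(3t), x_2(t) = -K_1e^(3t) + K_3e^(t), x_3(t) = K_2e^(-4t) + K_3e^(t)

Coefficient matrix A = [[3, 0, 0], [-2, 1, 0], [5, 5, -4]].
det(A - λI) = 0 gives eigenvalues λ = 3, -4, 1.
For λ=3: eigenvector (1,-1,0).
For λ=-4: eigenvector (0,0,1).
For λ=1: eigenvector (0,1,1).
General solution: K_1e^(3t)(1,-1,0) + K_2e^(-4t)(0,0,1) + K_3e^(t)(0,1,1).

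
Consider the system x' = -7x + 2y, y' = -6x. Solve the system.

Coefficient matrix A = [[-7, 2], [-6, 0]].
Characteristic polynomial det(A - λI) = λ^2 + 7λ + 12 = 0.
Eigenvalues λ = -3, -4.
For λ=-3: (A-λI) row 1 is [-4, 2], so an eigenvector is (-1, -2).
For λ=-4: (A-λI) row 1 is [-3, 2], so an eigenvector is (-2, -3).
General solution: c_1e^(-3t)(-1,-2) + c_2e^(-4t)(-2,-3).

x(t) = -c_1e^(-3t) - 2c_2e^(-4t), y(t) = -2c_1e^(-3t) - 3c_2e^(-4t)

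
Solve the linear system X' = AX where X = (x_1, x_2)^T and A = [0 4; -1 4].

Coefficient matrix A = [[0, 4], [-1, 4]].
Characteristic polynomial det(A - λI) = λ^2 - 4λ + 4 = 0.
Single eigenvalue λ = 2 with algebraic multiplicity 2.
Eigenvector v = (2,1); generalized eigenvector w with (A-λI)w=v is (-1,0).
General solution: e^(2t)[C_1·v + C_2·(t·v + w)].

x_1(t) = 2C_1e^(2t) + 2C_2te^(2t) - C_2e^(2t), x_2(t) = C_1e^(2t) + C_2te^(2t)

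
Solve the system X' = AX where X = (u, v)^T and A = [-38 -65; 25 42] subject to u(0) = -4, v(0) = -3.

u(t) = 71e^(2t)sin(5t) - 4e^(2t)cos(5t), v(t) = -44e^(2t)sin(5t) - 3e^(2t)cos(5t)

Coefficient matrix A = [[-38, -65], [25, 42]].
Characteristic polynomial det(A - λI) = λ^2 - 4λ + 29 = 0.
Eigenvalues λ = 2 ± 5i (complex conjugate pair).
For λ=2+5i: an eigenvector is (2,-1) - i(-3,2) = (2 + 3i, -1 - 2i).
A real fundamental pair from Re and Im of e^((2+5i)t)v: X_1 = e^(2t)(cos(5t)·(2,-1) + sin(5t)·(-3,2)), X_2 = e^(2t)(sin(5t)·(2,-1) - cos(5t)·(-3,2)).
General solution: C_1X_1 + C_2X_2.
Applying u(0)=-4, v(0)=-3 gives C_1=-17, C_2=10.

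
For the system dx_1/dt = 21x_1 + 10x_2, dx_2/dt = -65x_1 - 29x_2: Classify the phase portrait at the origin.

stable spiral

A = [[21,10],[-65,-29]]; det(A-λI) = λ^2 + 8λ + 41.
λ = -4 ± 5i: negative real part.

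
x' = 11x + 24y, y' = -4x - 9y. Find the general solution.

x(t) = 2K_1e^(-t) + 3K_2e^(3t), y(t) = -K_1e^(-t) - K_2e^(3t)

Coefficient matrix A = [[11, 24], [-4, -9]].
Characteristic polynomial det(A - λI) = λ^2 - 2λ - 3 = 0.
Eigenvalues λ = -1, 3.
For λ=-1: (A-λI) row 1 is [12, 24], so an eigenvector is (2, -1).
For λ=3: (A-λI) row 1 is [8, 24], so an eigenvector is (3, -1).
General solution: K_1e^(-t)(2,-1) + K_2e^(3t)(3,-1).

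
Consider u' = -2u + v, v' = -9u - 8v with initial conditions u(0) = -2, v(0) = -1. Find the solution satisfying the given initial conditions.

Coefficient matrix A = [[-2, 1], [-9, -8]].
Characteristic polynomial det(A - λI) = λ^2 + 10λ + 25 = 0.
Single eigenvalue λ = -5 with algebraic multiplicity 2.
Eigenvector v = (-1,3); generalized eigenvector w with (A-λI)w=v is (-1,2).
General solution: e^(-5t)[C_1·v + C_2·(t·v + w)].
Applying u(0)=-2, v(0)=-1 gives C_1=-5, C_2=7.

u(t) = -7te^(-5t) - 2e^(-5t), v(t) = 21te^(-5t) - e^(-5t)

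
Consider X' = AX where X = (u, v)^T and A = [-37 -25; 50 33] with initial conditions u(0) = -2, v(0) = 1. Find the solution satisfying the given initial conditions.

u(t) = 9e^(-2t)sin(5t) - 2e^(-2t)cos(5t), v(t) = -13e^(-2t)sin(5t) + e^(-2t)cos(5t)

Coefficient matrix A = [[-37, -25], [50, 33]].
Characteristic polynomial det(A - λI) = λ^2 + 4λ + 29 = 0.
Eigenvalues λ = -2 ± 5i (complex conjugate pair).
For λ=-2+5i: an eigenvector is (1,-1) - i(-2,3) = (1 + 2i, -1 - 3i).
A real fundamental pair from Re and Im of e^((-2+5i)t)v: X_1 = e^(-2t)(cos(5t)·(1,-1) + sin(5t)·(-2,3)), X_2 = e^(-2t)(sin(5t)·(1,-1) - cos(5t)·(-2,3)).
General solution: K_1X_1 + K_2X_2.
Applying u(0)=-2, v(0)=1 gives K_1=-4, K_2=1.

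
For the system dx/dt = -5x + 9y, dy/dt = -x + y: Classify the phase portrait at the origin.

stable improper node

A = [[-5,9],[-1,1]]; det(A-λI) = λ^2 + 4λ + 4.
repeated λ = -2 with a single eigenvector.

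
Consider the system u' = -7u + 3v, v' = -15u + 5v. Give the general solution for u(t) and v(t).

u(t) = -C_1e^(-t)cos(3t) - C_2e^(-t)sin(3t), v(t) = C_1e^(-t)sin(3t) - 2C_1e^(-t)cos(3t) - 2C_2e^(-t)sin(3t) - C_2e^(-t)cos(3t)

Coefficient matrix A = [[-7, 3], [-15, 5]].
Characteristic polynomial det(A - λI) = λ^2 + 2λ + 10 = 0.
Eigenvalues λ = -1 ± 3i (complex conjugate pair).
For λ=-1+3i: an eigenvector is (-1,-2) - i(0,1) = (-1, -2 - i).
A real fundamental pair from Re and Im of e^((-1+3i)t)v: X_1 = e^(-t)(cos(3t)·(-1,-2) + sin(3t)·(0,1)), X_2 = e^(-t)(sin(3t)·(-1,-2) - cos(3t)·(0,1)).
General solution: C_1X_1 + C_2X_2.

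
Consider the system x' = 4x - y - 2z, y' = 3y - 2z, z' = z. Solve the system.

x(t) = c_1e^(3t) + c_2e^(4t) + c_3e^(t), y(t) = c_1e^(3t) + c_3e^(t), z(t) = c_3e^(t)

Coefficient matrix A = [[4, -1, -2], [0, 3, -2], [0, 0, 1]].
det(A - λI) = 0 gives eigenvalues λ = 3, 4, 1.
For λ=3: eigenvector (1,1,0).
For λ=4: eigenvector (1,0,0).
For λ=1: eigenvector (1,1,1).
General solution: c_1e^(3t)(1,1,0) + c_2e^(4t)(1,0,0) + c_3e^(t)(1,1,1).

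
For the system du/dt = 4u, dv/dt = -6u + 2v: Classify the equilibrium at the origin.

A = [[4,0],[-6,2]]; det(A-λI) = λ^2 - 6λ + 8.
λ = 2, 4: both positive.

unstable node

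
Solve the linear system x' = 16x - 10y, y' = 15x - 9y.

x(t) = -K_1e^(6t) - 2K_2e^(t), y(t) = -K_1e^(6t) - 3K_2e^(t)

Coefficient matrix A = [[16, -10], [15, -9]].
Characteristic polynomial det(A - λI) = λ^2 - 7λ + 6 = 0.
Eigenvalues λ = 6, 1.
For λ=6: (A-λI) row 1 is [10, -10], so an eigenvector is (-1, -1).
For λ=1: (A-λI) row 1 is [15, -10], so an eigenvector is (-2, -3).
General solution: K_1e^(6t)(-1,-1) + K_2e^(t)(-2,-3).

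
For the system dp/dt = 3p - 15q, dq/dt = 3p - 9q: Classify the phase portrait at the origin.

A = [[3,-15],[3,-9]]; det(A-λI) = λ^2 + 6λ + 18.
λ = -3 ± 3i: negative real part.

stable spiral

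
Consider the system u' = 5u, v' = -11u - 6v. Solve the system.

u(t) = -K_1e^(5t), v(t) = K_1e^(5t) - K_2e^(-6t)

Coefficient matrix A = [[5, 0], [-11, -6]].
Characteristic polynomial det(A - λI) = λ^2 + λ - 30 = 0.
Eigenvalues λ = 5, -6.
For λ=5: (A-λI) row 2 is [-11, -11], so an eigenvector is (-1, 1).
For λ=-6: (A-λI) row 1 is [11, 0], so an eigenvector is (0, -1).
General solution: K_1e^(5t)(-1,1) + K_2e^(-6t)(0,-1).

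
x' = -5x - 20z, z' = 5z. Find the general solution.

Coefficient matrix A = [[-5, -20], [0, 5]].
Characteristic polynomial det(A - λI) = λ^2 - 25 = 0.
Eigenvalues λ = -5, 5.
For λ=-5: (A-λI) row 1 is [0, -20], so an eigenvector is (1, 0).
For λ=5: (A-λI) row 1 is [-10, -20], so an eigenvector is (2, -1).
General solution: c_1e^(-5t)(1,0) + c_2e^(5t)(2,-1).

x(t) = c_1e^(-5t) + 2c_2e^(5t), z(t) = -c_2e^(5t)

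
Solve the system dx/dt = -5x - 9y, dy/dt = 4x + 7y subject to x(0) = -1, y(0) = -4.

Coefficient matrix A = [[-5, -9], [4, 7]].
Characteristic polynomial det(A - λI) = λ^2 - 2λ + 1 = 0.
Single eigenvalue λ = 1 with algebraic multiplicity 2.
Eigenvector v = (3,-2); generalized eigenvector w with (A-λI)w=v is (-2,1).
General solution: e^(t)[c_1·v + c_2·(t·v + w)].
Applying x(0)=-1, y(0)=-4 gives c_1=9, c_2=14.

x(t) = 42te^(t) - e^(t), y(t) = -28te^(t) - 4e^(t)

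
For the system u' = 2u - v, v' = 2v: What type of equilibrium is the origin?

A = [[2,-1],[0,2]]; det(A-λI) = λ^2 - 4λ + 4.
repeated λ = 2 with a single eigenvector.

unstable improper node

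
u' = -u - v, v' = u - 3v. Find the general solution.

u(t) = -K_1e^(-2t) - K_2te^(-2t) + K_2e^(-2t), v(t) = -K_1e^(-2t) - K_2te^(-2t) + 2K_2e^(-2t)

Coefficient matrix A = [[-1, -1], [1, -3]].
Characteristic polynomial det(A - λI) = λ^2 + 4λ + 4 = 0.
Single eigenvalue λ = -2 with algebraic multiplicity 2.
Eigenvector v = (-1,-1); generalized eigenvector w with (A-λI)w=v is (1,2).
General solution: e^(-2t)[K_1·v + K_2·(t·v + w)].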